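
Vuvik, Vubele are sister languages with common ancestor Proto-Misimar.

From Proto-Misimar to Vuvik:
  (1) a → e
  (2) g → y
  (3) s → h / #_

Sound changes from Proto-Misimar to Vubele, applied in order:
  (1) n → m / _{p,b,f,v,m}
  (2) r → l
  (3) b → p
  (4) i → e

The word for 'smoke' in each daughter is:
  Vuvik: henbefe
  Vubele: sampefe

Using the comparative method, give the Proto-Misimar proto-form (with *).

*sanbefe

Position 2: Vuvik has e, Vubele has a. Vubele preserves a here (none of its changes turn any other segment into a), so the proto-segment is *a.
Position 3: Vuvik has n, Vubele has m. Vuvik preserves n here (none of its changes turn any other segment into n), so the proto-segment is *n.
Position 4: Vuvik has b, Vubele has p. Vuvik preserves b here (none of its changes turn any other segment into b), so the proto-segment is *b.
Verify the candidate proto-form against each daughter:
Vuvik: *sanbefe
  sanbefe → senbefe   [vowel merger]
  senbefe (rule 2 does not apply)
  senbefe → henbefe   [debuccalisation]
  giving Vuvik henbefe.
Vubele: *sanbefe
  sanbefe → sambefe   [nasal place assimilation]
  sambefe (rule 2 does not apply)
  sambefe → sampefe   [unconditioned shift]
  sampefe (rule 4 does not apply)
  giving Vubele sampefe.
No other proto-form is consistent with every reflex, so the reconstruction is *sanbefe.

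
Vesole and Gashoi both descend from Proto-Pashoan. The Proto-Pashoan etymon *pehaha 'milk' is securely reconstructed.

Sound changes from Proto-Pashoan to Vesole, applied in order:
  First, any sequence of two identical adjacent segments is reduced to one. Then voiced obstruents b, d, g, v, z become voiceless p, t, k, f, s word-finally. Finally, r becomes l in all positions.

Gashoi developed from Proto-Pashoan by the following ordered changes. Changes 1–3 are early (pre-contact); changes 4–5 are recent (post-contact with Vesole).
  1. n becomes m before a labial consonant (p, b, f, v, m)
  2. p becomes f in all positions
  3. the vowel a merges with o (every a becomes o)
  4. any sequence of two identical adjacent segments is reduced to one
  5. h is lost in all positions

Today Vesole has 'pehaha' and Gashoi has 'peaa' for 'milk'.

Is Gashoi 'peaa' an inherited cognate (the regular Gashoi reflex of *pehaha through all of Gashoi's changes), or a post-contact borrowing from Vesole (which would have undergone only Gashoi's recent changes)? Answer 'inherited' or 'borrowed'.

borrowed

If inherited, *pehaha would pass through all of Gashoi's changes:
Gashoi: start from *pehaha.
  rule 1: no change — pehaha
  rule 2 (unconditioned shift): pehaha → fehaha
  rule 3 (vowel merger): fehaha → fehoho
  rule 4: no change — fehoho
  rule 5 (h-loss): fehoho → feoo
  ⇒ Gashoi feoo
If borrowed from Vesole 'pehaha' after the early changes, it would undergo only the recent ones:
  rule 4 (degemination): no change (pehaha)
  rule 5 (h-loss): pehaha → peaa
  ⇒ as a loan: peaa
Gashoi 'peaa' matches the loan outcome 'peaa', not the inherited 'feoo' — it skipped the early Gashoi changes, so it was borrowed from Vesole.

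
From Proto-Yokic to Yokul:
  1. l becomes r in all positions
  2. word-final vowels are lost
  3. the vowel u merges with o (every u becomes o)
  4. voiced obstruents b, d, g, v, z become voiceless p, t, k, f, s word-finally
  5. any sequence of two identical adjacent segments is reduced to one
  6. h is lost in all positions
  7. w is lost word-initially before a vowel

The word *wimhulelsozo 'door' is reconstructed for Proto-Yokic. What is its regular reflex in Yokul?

imorersos

Yokul: *wimhulelsozo
  wimhulelsozo → wimhurersozo   [unconditioned shift]
  wimhurersozo → wimhurersoz   [apocope]
  wimhurersoz → wimhorersoz   [vowel merger]
  wimhorersoz → wimhorersos   [final devoicing]
  wimhorersos (rule 5 does not apply)
  wimhorersos → wimorersos   [h-loss]
  wimorersos → imorersos   [glide loss]
  giving Yokul imorersos.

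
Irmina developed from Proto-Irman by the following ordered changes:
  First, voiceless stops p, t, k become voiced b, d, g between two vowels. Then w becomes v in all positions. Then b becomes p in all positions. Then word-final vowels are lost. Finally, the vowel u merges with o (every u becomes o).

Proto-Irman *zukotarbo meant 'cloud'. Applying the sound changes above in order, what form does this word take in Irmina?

zogodarp

Irmina: *zukotarbo
  zukotarbo → zugodarbo   [intervocalic voicing]
  zugodarbo (rule 2 does not apply)
  zugodarbo → zugodarpo   [unconditioned shift]
  zugodarpo → zugodarp   [apocope]
  zugodarp → zogodarp   [vowel merger]
  giving Irmina zogodarp.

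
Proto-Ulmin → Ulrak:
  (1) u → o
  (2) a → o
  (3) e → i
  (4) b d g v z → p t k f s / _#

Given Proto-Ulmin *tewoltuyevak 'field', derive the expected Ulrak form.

tiwoltoyivok

Ulrak: *tewoltuyevak
  tewoltuyevak → tewoltoyevak   [vowel merger]
  tewoltoyevak → tewoltoyevok   [vowel merger]
  tewoltoyevok → tiwoltoyivok   [vowel merger]
  tiwoltoyivok (rule 4 does not apply)
  giving Ulrak tiwoltoyivok.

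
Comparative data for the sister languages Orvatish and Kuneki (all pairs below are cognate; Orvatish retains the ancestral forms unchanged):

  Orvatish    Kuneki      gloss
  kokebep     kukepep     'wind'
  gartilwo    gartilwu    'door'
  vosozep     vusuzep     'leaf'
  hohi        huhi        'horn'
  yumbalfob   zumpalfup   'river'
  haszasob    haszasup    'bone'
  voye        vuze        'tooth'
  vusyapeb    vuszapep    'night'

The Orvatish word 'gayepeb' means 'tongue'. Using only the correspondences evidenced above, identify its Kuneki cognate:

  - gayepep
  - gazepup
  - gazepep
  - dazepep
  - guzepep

voye ~ vuze — Orvatish y corresponds to Kuneki z between vowels (before a front vowel).
yumbalfob ~ zumpalfup, haszasob ~ haszasup — Orvatish b corresponds to Kuneki p word-finally.
Applying these to Orvatish 'gayepeb':
  gayepeb → gazepeb   (y→z between vowels (before a front vowel))
  gazepeb → gazepep   (b→p word-finally)
So the Kuneki cognate is 'gazepep'.

gazepep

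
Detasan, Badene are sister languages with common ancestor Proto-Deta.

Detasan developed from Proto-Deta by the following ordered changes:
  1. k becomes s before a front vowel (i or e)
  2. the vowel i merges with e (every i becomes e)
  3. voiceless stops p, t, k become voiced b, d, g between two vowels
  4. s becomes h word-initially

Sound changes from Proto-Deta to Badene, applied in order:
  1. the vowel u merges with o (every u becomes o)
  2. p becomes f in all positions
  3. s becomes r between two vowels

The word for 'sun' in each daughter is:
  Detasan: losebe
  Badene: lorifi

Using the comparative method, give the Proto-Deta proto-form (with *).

*losipi

Position 4: Detasan has e, Badene has i. Badene preserves i here (none of its changes turn any other segment into i), so the proto-segment is *i.
Position 3: Detasan has s, Badene has r. Taking the neighbouring segments as reconstructed: Detasan s could go back to *k or *s; Badene r could go back to *s or *r — the one source consistent with every daughter is *s.
Verify the candidate proto-form against each daughter:
Detasan: start from *losipi.
  rule 1: no change — losipi
  rule 2 (vowel merger): losipi → losepe
  rule 3 (intervocalic voicing): losepe → losebe
  rule 4: no change — losebe
  ⇒ Detasan losebe
Badene: *losipi
  losipi (rule 1 does not apply)
  losipi → losifi   [unconditioned shift]
  losifi → lorifi   [rhotacism]
  giving Badene lorifi.
*losipi is the unique common source.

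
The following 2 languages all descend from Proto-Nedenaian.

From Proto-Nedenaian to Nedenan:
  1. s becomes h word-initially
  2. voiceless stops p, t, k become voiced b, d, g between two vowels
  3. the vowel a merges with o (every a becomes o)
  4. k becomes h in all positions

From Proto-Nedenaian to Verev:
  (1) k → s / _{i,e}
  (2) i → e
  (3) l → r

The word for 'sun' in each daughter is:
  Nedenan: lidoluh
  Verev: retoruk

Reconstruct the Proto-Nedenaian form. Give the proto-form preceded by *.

*litoluk

Position 2: Nedenan has i, Verev has e. Nedenan preserves i here (none of its changes turn any other segment into i), so the proto-segment is *i.
Position 1: Nedenan has l, Verev has r. Nedenan preserves l here (none of its changes turn any other segment into l), so the proto-segment is *l.
Position 7: Nedenan has h, Verev has k. Verev preserves k here (none of its changes turn any other segment into k), so the proto-segment is *k.
Continuing position by position gives *litoluk; check it forward:
Nedenan: *litoluk
  litoluk (rule 1 does not apply)
  litoluk → lidoluk   [intervocalic voicing]
  lidoluk (rule 3 does not apply)
  lidoluk → lidoluh   [unconditioned shift]
  giving Nedenan lidoluh.
Verev: *litoluk
  litoluk (rule 1 does not apply)
  litoluk → letoluk   [vowel merger]
  letoluk → retoruk   [unconditioned shift]
  giving Verev retoruk.
No other proto-form is consistent with every reflex, so the reconstruction is *litoluk.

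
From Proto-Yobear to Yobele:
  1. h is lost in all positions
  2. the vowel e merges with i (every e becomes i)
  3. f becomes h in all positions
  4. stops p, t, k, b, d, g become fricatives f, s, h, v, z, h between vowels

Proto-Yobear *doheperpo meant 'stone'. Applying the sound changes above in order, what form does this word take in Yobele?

doifirpo

Yobele: *doheperpo > doeperpo > doipirpo > doifirpo  (by h-loss, vowel merger, intervocalic lenition)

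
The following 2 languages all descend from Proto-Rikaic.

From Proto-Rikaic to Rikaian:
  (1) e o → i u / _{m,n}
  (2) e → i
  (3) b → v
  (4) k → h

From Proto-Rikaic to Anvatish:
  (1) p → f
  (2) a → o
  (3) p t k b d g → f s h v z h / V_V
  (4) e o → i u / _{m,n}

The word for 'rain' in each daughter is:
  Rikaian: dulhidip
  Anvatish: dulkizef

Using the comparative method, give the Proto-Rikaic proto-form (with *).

*dulkidep

Position 4: Rikaian has h, Anvatish has k. Anvatish preserves k here (none of its changes turn any other segment into k), so the proto-segment is *k.
Position 8: Rikaian has p, Anvatish has f. Rikaian preserves p here (none of its changes turn any other segment into p), so the proto-segment is *p.
Position 6: Rikaian has d, Anvatish has z. Rikaian preserves d here (none of its changes turn any other segment into d), so the proto-segment is *d.
Continuing position by position gives *dulkidep; check it forward:
Rikaian: *dulkidep
  dulkidep (rule 1 does not apply)
  dulkidep → dulkidip   [vowel merger]
  dulkidip (rule 3 does not apply)
  dulkidip → dulhidip   [unconditioned shift]
  giving Rikaian dulhidip.
Anvatish: start from *dulkidep.
  rule 1 (unconditioned shift): dulkidep → dulkidef
  rule 2: no change — dulkidef
  rule 3 (intervocalic lenition): dulkidef → dulkizef
  rule 4: no change — dulkizef
  ⇒ Anvatish dulkizef
*dulkidep is the unique common source.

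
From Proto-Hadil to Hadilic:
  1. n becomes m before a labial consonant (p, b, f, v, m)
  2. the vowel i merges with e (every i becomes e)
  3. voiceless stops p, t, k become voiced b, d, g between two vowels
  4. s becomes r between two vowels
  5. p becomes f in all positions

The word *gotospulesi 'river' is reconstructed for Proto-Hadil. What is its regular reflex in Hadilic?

Hadilic: *gotospulesi > gotospulese > godospulese > godospulere > godosfulere  (by vowel merger, intervocalic voicing, rhotacism, unconditioned shift)

godosfulere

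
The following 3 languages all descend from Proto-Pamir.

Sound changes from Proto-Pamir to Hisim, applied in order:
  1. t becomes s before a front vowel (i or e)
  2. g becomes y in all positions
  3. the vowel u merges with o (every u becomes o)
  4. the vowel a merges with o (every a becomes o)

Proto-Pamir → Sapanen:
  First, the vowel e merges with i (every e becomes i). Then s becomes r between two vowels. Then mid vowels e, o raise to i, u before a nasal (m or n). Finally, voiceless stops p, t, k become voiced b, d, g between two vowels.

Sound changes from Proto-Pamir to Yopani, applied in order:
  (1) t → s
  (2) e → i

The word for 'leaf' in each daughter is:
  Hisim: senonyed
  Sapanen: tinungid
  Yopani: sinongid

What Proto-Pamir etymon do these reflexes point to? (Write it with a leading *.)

*tenonged

Position 6: Hisim has y, Sapanen has g, Yopani has g. Yopani preserves g here (none of its changes turn any other segment into g), so the proto-segment is *g.
Position 1: Hisim has s, Sapanen has t, Yopani has s. Sapanen preserves t here (none of its changes turn any other segment into t), so the proto-segment is *t.
Position 4: Hisim has o, Sapanen has u, Yopani has o. Yopani preserves o here (none of its changes turn any other segment into o), so the proto-segment is *o.
This points to *tenonged. Verify forward in each daughter:
Hisim: *tenonged > senonged > senonyed  (by palatalisation, unconditioned shift)
Sapanen: *tenonged > tinongid > tinungid  (by vowel merger, pre-nasal raising)
Yopani: *tenonged
  tenonged → senonged   [unconditioned shift]
  senonged → sinongid   [vowel merger]
  giving Yopani sinongid.
Only *tenonged yields all of Hisim senonyed, Sapanen tinungid, Yopani sinongid.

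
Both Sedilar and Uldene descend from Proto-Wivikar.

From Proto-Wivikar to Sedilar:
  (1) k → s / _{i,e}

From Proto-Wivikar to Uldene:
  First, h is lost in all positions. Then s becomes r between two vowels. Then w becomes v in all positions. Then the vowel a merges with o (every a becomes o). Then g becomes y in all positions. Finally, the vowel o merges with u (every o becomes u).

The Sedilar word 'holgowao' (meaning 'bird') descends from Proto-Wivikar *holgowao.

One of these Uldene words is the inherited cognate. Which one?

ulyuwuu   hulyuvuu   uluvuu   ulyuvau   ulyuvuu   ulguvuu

ulyuvuu

Uldene: *holgowao > olgowao > olgovao > olgovoo > olyovoo > ulyuvuu  (by h-loss, unconditioned shift, vowel merger, unconditioned shift, vowel merger)
Among the options, 'ulyuvuu' alone shows every Uldene change applied in order.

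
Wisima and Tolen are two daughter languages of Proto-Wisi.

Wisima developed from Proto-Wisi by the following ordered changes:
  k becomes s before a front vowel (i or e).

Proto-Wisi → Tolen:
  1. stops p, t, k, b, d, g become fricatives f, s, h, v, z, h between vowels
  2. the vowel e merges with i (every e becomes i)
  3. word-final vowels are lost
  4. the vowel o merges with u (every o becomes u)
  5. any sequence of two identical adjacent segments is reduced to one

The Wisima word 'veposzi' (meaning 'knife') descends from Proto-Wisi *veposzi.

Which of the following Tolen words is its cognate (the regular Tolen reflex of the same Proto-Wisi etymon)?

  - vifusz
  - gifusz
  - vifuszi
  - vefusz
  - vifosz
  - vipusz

Tolen: start from *veposzi.
  rule 1 (intervocalic lenition): veposzi → vefoszi
  rule 2 (vowel merger): vefoszi → vifoszi
  rule 3 (apocope): vifoszi → vifosz
  rule 4 (vowel merger): vifosz → vifusz
  rule 5: no change — vifusz
  ⇒ Tolen vifusz
The other candidates each miss or misapply at least one Tolen change.

vifusz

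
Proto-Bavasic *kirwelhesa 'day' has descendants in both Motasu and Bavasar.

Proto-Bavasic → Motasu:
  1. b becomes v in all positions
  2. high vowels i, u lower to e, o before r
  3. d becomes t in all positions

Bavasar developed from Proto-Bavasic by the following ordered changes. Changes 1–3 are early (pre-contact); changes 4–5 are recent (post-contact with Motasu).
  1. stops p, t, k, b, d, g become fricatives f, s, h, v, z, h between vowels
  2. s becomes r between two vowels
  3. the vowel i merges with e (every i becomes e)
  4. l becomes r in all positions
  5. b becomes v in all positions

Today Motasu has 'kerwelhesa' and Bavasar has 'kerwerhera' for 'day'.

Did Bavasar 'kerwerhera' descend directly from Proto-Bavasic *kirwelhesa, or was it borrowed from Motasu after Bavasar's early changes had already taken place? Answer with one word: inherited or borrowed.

If inherited, *kirwelhesa would pass through all of Bavasar's changes:
Bavasar: *kirwelhesa > kirwelhera > kerwelhera > kerwerhera  (by rhotacism, vowel merger, unconditioned shift)
If borrowed from Motasu 'kerwelhesa' after the early changes, it would undergo only the recent ones:
  rule 4 (unconditioned shift): kerwelhesa → kerwerhesa
  rule 5 (unconditioned shift): no change (kerwerhesa)
  ⇒ as a loan: kerwerhesa
Bavasar 'kerwerhera' matches the inherited outcome exactly, so it is an inherited cognate, not a loan.

inherited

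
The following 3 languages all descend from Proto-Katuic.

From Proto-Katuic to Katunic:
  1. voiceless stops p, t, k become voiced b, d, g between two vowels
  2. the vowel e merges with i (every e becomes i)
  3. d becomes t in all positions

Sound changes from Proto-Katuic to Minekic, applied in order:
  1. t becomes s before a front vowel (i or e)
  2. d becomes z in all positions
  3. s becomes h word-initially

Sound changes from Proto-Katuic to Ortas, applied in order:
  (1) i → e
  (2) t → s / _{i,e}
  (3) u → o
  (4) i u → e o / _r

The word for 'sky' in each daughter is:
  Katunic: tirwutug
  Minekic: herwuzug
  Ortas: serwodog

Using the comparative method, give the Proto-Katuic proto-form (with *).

*terwudug

Position 6: Katunic has t, Minekic has z, Ortas has d. Ortas preserves d here (none of its changes turn any other segment into d), so the proto-segment is *d.
Position 7: Katunic has u, Minekic has u, Ortas has o. Katunic preserves u here (none of its changes turn any other segment into u), so the proto-segment is *u.
Continuing position by position gives *terwudug; check it forward:
Katunic: *terwudug
  terwudug (rule 1 does not apply)
  terwudug → tirwudug   [vowel merger]
  tirwudug → tirwutug   [unconditioned shift]
  giving Katunic tirwutug.
Minekic: *terwudug > serwudug > serwuzug > herwuzug  (by palatalisation, unconditioned shift, debuccalisation)
Ortas: *terwudug
  terwudug (rule 1 does not apply)
  terwudug → serwudug   [palatalisation]
  serwudug → serwodog   [vowel merger]
  serwodog (rule 4 does not apply)
  giving Ortas serwodog.
Only *terwudug yields all of Katunic tirwutug, Minekic herwuzug, Ortas serwodog.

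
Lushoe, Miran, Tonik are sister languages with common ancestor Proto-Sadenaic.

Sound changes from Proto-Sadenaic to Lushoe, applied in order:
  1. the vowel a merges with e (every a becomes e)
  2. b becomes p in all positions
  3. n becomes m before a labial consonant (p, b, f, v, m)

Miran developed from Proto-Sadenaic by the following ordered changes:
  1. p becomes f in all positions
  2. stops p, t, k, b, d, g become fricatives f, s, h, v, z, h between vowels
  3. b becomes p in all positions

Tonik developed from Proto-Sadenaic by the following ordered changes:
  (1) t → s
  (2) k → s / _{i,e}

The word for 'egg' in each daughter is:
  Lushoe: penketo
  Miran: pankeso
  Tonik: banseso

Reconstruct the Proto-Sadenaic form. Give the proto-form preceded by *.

*banketo

Position 4: Lushoe has k, Miran has k, Tonik has s. Lushoe preserves k here (none of its changes turn any other segment into k), so the proto-segment is *k.
Position 1: Lushoe has p, Miran has p, Tonik has b. Tonik preserves b here (none of its changes turn any other segment into b), so the proto-segment is *b.
Position 6: Lushoe has t, Miran has s, Tonik has s. Lushoe preserves t here (none of its changes turn any other segment into t), so the proto-segment is *t.
Verify the candidate proto-form against each daughter:
Lushoe: *banketo > benketo > penketo  (by vowel merger, unconditioned shift)
Miran: *banketo > bankeso > pankeso  (by intervocalic lenition, unconditioned shift)
Tonik: *banketo
  banketo → bankeso   [unconditioned shift]
  bankeso → banseso   [palatalisation]
  giving Tonik banseso.
*banketo is the unique common source.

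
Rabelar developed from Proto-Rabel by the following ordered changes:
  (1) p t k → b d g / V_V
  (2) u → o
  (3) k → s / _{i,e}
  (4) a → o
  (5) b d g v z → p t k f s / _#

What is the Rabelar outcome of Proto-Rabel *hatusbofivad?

hodosbofivot

Rabelar: start from *hatusbofivad.
  rule 1 (intervocalic voicing): hatusbofivad → hadusbofivad
  rule 2 (vowel merger): hadusbofivad → hadosbofivad
  rule 3: no change — hadosbofivad
  rule 4 (vowel merger): hadosbofivad → hodosbofivod
  rule 5 (final devoicing): hodosbofivod → hodosbofivot
  ⇒ Rabelar hodosbofivot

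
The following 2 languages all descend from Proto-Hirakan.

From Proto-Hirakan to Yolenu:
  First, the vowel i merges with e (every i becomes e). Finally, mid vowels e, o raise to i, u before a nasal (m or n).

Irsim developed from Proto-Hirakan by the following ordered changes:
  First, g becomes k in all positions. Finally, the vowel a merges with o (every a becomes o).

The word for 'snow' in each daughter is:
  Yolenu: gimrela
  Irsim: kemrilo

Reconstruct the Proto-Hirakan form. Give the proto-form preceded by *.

*gemrila

Position 2: Yolenu has i, Irsim has e. Irsim preserves e here (none of its changes turn any other segment into e), so the proto-segment is *e.
Position 7: Yolenu has a, Irsim has o. Yolenu preserves a here (none of its changes turn any other segment into a), so the proto-segment is *a.
Position 1: Yolenu has g, Irsim has k. Yolenu preserves g here (none of its changes turn any other segment into g), so the proto-segment is *g.
Verify the candidate proto-form against each daughter:
Yolenu: *gemrila > gemrela > gimrela  (by vowel merger, pre-nasal raising)
Irsim: *gemrila > kemrila > kemrilo  (by unconditioned shift, vowel merger)
No other proto-form is consistent with every reflex, so the reconstruction is *gemrila.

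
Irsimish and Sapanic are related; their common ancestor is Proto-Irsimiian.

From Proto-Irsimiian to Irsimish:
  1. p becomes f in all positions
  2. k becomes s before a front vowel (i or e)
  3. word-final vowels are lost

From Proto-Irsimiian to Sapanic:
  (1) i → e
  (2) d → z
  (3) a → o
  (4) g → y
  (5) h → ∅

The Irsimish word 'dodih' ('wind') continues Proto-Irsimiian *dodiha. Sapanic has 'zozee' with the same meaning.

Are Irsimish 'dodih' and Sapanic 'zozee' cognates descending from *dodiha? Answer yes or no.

Derive the expected Sapanic reflex of *dodiha:
Sapanic: *dodiha > dodeha > zozeha > zozeho > zozeo  (by vowel merger, unconditioned shift, vowel merger, h-loss)
The regular Sapanic reflex would be 'zozeo', but the attested form is 'zozee'. The correspondence is irregular, so they are not cognates (the Sapanic form has a different source).

no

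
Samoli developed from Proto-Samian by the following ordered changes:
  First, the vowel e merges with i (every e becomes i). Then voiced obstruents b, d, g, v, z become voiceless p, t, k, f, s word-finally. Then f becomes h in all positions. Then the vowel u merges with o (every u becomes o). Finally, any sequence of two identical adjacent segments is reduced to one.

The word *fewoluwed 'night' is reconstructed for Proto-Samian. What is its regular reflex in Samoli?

Samoli: *fewoluwed
  fewoluwed → fiwoluwid   [vowel merger]
  fiwoluwid → fiwoluwit   [final devoicing]
  fiwoluwit → hiwoluwit   [unconditioned shift]
  hiwoluwit → hiwolowit   [vowel merger]
  hiwolowit (rule 5 does not apply)
  giving Samoli hiwolowit.

hiwolowit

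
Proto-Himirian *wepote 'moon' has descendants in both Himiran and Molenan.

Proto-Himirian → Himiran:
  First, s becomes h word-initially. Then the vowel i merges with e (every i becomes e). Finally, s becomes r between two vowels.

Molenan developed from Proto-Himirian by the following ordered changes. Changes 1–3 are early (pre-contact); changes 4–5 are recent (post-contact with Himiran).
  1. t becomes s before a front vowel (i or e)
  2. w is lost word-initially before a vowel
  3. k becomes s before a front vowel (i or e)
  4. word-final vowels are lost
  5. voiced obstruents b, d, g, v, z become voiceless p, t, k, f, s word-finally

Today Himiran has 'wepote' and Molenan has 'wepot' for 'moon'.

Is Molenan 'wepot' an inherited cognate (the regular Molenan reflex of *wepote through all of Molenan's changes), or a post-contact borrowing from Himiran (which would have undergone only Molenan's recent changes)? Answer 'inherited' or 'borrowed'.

If inherited, *wepote would pass through all of Molenan's changes:
Molenan: start from *wepote.
  rule 1 (palatalisation): wepote → wepose
  rule 2 (glide loss): wepose → epose
  rule 3: no change — epose
  rule 4 (apocope): epose → epos
  rule 5: no change — epos
  ⇒ Molenan epos
If borrowed from Himiran 'wepote' after the early changes, it would undergo only the recent ones:
  rule 4 (apocope): wepote → wepot
  rule 5 (final devoicing): no change (wepot)
  ⇒ as a loan: wepot
Molenan 'wepot' matches the loan outcome 'wepot', not the inherited 'epos' — it skipped the early Molenan changes, so it was borrowed from Himiran.

borrowed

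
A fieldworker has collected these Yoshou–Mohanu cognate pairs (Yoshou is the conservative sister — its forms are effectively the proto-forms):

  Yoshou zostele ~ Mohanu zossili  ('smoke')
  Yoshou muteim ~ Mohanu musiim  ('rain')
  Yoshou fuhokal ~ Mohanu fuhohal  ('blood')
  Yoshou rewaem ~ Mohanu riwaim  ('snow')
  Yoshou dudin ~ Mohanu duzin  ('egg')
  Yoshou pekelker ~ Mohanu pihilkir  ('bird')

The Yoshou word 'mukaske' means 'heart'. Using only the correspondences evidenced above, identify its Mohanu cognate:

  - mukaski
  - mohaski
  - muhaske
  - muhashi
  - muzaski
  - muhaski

muhaski

fuhokal ~ fuhohal — Yoshou k corresponds to Mohanu h between vowels (before a back vowel).
zostele ~ zossili — Yoshou e corresponds to Mohanu i word-finally.
Applying these to Yoshou 'mukaske':
  mukaske → muhaske   (k→h between vowels (before a back vowel))
  muhaske → muhaski   (e→i word-finally)
So the Mohanu cognate is 'muhaski'.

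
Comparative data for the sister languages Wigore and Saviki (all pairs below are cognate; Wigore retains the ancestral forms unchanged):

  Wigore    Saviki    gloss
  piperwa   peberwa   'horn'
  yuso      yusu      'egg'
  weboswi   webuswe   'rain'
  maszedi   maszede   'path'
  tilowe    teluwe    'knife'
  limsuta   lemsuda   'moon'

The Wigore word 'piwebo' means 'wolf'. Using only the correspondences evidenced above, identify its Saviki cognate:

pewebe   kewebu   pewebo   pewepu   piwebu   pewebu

tilowe ~ teluwe — Wigore i corresponds to Saviki e after a consonant, before a consonant other than r, m, n, p, b, f, v.
yuso ~ yusu — Wigore o corresponds to Saviki u word-finally.
Applying these to Wigore 'piwebo':
  piwebo → pewebo   (i→e after a consonant, before a consonant other than r, m, n, p, b, f, v)
  pewebo → pewebu   (o→u word-finally)
So the Saviki cognate is 'pewebu'.

pewebu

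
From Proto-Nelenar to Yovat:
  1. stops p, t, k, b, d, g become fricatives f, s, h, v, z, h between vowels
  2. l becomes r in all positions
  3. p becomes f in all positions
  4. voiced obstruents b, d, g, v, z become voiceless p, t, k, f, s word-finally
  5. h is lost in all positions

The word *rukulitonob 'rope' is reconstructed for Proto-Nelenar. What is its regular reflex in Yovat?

Yovat: *rukulitonob > ruhulisonob > ruhurisonob > ruhurisonop > ruurisonop  (by intervocalic lenition, unconditioned shift, final devoicing, h-loss)

ruurisonop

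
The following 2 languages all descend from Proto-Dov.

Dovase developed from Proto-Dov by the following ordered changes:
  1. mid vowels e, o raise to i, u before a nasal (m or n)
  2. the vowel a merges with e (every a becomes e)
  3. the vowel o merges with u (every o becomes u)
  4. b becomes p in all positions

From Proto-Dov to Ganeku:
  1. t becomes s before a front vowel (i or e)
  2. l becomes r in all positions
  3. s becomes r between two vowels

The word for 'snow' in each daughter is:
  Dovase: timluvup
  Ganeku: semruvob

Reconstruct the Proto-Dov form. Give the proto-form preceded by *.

*temluvob

Position 7: Dovase has u, Ganeku has o. Ganeku preserves o here (none of its changes turn any other segment into o), so the proto-segment is *o.
Position 8: Dovase has p, Ganeku has b. Ganeku preserves b here (none of its changes turn any other segment into b), so the proto-segment is *b.
Verify the candidate proto-form against each daughter:
Dovase: *temluvob
  temluvob → timluvob   [pre-nasal raising]
  timluvob (rule 2 does not apply)
  timluvob → timluvub   [vowel merger]
  timluvub → timluvup   [unconditioned shift]
  giving Dovase timluvup.
Ganeku: *temluvob
  temluvob → semluvob   [palatalisation]
  semluvob → semruvob   [unconditioned shift]
  semruvob (rule 3 does not apply)
  giving Ganeku semruvob.
Only *temluvob yields all of Dovase timluvup, Ganeku semruvob.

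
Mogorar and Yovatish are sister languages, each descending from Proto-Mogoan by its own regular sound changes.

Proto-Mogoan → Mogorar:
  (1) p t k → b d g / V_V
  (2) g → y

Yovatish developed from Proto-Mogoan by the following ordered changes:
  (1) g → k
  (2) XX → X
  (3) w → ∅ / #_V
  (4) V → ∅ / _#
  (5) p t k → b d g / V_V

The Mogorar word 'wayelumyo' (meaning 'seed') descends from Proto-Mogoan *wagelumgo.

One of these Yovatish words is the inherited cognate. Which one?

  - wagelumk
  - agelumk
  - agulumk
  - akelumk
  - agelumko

agelumk

Yovatish: *wagelumgo > wakelumko > akelumko > akelumk > agelumk  (by unconditioned shift, glide loss, apocope, intervocalic voicing)
Among the options, 'agelumk' alone shows every Yovatish change applied in order.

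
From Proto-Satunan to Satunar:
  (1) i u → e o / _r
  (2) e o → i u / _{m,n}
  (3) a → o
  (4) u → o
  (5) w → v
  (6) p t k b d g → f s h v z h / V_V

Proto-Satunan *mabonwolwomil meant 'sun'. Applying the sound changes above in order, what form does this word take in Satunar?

Satunar: start from *mabonwolwomil.
  rule 1: no change — mabonwolwomil
  rule 2 (pre-nasal raising): mabonwolwomil → mabunwolwumil
  rule 3 (vowel merger): mabunwolwumil → mobunwolwumil
  rule 4 (vowel merger): mobunwolwumil → mobonwolwomil
  rule 5 (unconditioned shift): mobonwolwomil → mobonvolvomil
  rule 6 (intervocalic lenition): mobonvolvomil → movonvolvomil
  ⇒ Satunar movonvolvomil

movonvolvomil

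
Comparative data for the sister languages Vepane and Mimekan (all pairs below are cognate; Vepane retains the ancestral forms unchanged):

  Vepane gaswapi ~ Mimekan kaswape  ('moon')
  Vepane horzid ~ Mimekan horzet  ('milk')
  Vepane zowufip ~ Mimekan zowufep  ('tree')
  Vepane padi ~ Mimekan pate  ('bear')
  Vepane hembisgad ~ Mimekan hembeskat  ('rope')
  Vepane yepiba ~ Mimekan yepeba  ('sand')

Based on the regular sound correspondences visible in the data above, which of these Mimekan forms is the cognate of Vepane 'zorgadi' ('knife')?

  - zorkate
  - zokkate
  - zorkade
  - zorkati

hembisgad ~ hembeskat — Vepane g corresponds to Mimekan k after a consonant, before a back vowel.
padi ~ pate — Vepane d corresponds to Mimekan t between vowels (before a front vowel).
gaswapi ~ kaswape, padi ~ pate — Vepane i corresponds to Mimekan e word-finally.
Applying these to Vepane 'zorgadi':
  zorgadi → zorkadi   (g→k after a consonant, before a back vowel)
  zorkadi → zorkati   (d→t between vowels (before a front vowel))
  zorkati → zorkate   (i→e word-finally)
So the Mimekan cognate is 'zorkate'.

zorkate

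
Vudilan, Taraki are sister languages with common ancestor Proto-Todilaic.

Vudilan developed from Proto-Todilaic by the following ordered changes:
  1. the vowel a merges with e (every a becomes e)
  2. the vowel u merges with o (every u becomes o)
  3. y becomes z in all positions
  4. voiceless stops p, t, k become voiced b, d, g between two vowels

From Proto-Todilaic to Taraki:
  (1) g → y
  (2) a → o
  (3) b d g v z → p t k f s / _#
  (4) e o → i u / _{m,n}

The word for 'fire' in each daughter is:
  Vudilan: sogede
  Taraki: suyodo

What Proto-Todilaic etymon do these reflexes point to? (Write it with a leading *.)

*sugada

Position 2: Vudilan has o, Taraki has u. Taking the neighbouring segments as reconstructed: Vudilan o could go back to *o or *u; Taraki u can only go back to *u — the one source consistent with every daughter is *u.
Position 3: Vudilan has g, Taraki has y. Taking the neighbouring segments as reconstructed: Vudilan g could go back to *k or *g; Taraki y could go back to *g or *y — the one source consistent with every daughter is *g.
Verify the candidate proto-form against each daughter:
Vudilan: start from *sugada.
  rule 1 (vowel merger): sugada → sugede
  rule 2 (vowel merger): sugede → sogede
  rule 3: no change — sogede
  rule 4: no change — sogede
  ⇒ Vudilan sogede
Taraki: start from *sugada.
  rule 1 (unconditioned shift): sugada → suyada
  rule 2 (vowel merger): suyada → suyodo
  rule 3: no change — suyodo
  rule 4: no change — suyodo
  ⇒ Taraki suyodo
No other proto-form is consistent with every reflex, so the reconstruction is *sugada.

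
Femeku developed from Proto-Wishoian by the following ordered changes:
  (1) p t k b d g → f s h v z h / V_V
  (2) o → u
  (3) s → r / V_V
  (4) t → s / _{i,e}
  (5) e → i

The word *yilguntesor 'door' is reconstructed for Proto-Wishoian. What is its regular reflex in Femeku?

yilgunsirur

Femeku: start from *yilguntesor.
  rule 1: no change — yilguntesor
  rule 2 (vowel merger): yilguntesor → yilguntesur
  rule 3 (rhotacism): yilguntesur → yilgunterur
  rule 4 (palatalisation): yilgunterur → yilgunserur
  rule 5 (vowel merger): yilgunserur → yilgunsirur
  ⇒ Femeku yilgunsirur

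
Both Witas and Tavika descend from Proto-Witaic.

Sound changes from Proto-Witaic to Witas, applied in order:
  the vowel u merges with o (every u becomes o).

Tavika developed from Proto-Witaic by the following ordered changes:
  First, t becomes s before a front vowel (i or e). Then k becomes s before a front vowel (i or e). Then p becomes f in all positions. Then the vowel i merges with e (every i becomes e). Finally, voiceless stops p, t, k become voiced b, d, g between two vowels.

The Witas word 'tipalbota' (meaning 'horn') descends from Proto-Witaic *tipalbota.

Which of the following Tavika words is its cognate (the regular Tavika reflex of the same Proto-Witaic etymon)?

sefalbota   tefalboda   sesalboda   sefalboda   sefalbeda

Tavika: start from *tipalbota.
  rule 1 (palatalisation): tipalbota → sipalbota
  rule 2: no change — sipalbota
  rule 3 (unconditioned shift): sipalbota → sifalbota
  rule 4 (vowel merger): sifalbota → sefalbota
  rule 5 (intervocalic voicing): sefalbota → sefalboda
  ⇒ Tavika sefalboda
Among the options, 'sefalboda' alone shows every Tavika change applied in order.

sefalboda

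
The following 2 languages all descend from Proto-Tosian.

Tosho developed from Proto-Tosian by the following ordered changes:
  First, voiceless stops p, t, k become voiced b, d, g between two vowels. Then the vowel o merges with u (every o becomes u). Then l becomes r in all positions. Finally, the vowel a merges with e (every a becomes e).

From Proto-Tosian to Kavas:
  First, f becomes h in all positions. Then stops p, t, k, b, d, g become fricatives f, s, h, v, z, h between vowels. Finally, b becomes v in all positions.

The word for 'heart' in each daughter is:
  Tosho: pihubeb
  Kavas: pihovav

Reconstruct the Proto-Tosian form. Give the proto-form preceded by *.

*pihobab

Position 5: Tosho has b, Kavas has v. Taking the neighbouring segments as reconstructed: Tosho b could go back to *p or *b; Kavas v could go back to *b or *v — the one source consistent with every daughter is *b.
Position 4: Tosho has u, Kavas has o. Kavas preserves o here (none of its changes turn any other segment into o), so the proto-segment is *o.
Position 7: Tosho has b, Kavas has v. Taking the neighbouring segments as reconstructed: Tosho b can only go back to *b; Kavas v could go back to *b or *v — the one source consistent with every daughter is *b.
Continuing position by position gives *pihobab; check it forward:
Tosho: *pihobab > pihubab > pihubeb  (by vowel merger, vowel merger)
Kavas: *pihobab
  pihobab (rule 1 does not apply)
  pihobab → pihovab   [intervocalic lenition]
  pihovab → pihovav   [unconditioned shift]
  giving Kavas pihovav.
No other proto-form is consistent with every reflex, so the reconstruction is *pihobab.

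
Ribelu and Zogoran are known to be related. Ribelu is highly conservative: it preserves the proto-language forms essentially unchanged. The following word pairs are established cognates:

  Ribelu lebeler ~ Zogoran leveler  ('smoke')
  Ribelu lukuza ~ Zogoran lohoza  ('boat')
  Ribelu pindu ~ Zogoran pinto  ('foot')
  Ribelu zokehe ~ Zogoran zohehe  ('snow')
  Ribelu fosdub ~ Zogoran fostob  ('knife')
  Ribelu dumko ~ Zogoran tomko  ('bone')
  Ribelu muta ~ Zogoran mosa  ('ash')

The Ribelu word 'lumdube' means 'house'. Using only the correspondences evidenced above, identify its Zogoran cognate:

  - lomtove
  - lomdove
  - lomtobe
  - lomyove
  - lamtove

dumko ~ tomko — Ribelu u corresponds to Zogoran o after a consonant, before a nasal.
pindu ~ pinto, fosdub ~ fostob — Ribelu d corresponds to Zogoran t after a consonant, before a back vowel.
fosdub ~ fostob — Ribelu u corresponds to Zogoran o after a consonant, before a labial obstruent.
lebeler ~ leveler — Ribelu b corresponds to Zogoran v between vowels (before a front vowel).
Applying these to Ribelu 'lumdube':
  lumdube → lomdube   (u→o after a consonant, before a nasal)
  lomdube → lomtube   (d→t after a consonant, before a back vowel)
  lomtube → lomtobe   (u→o after a consonant, before a labial obstruent)
  lomtobe → lomtove   (b→v between vowels (before a front vowel))
So the Zogoran cognate is 'lomtove'.

lomtove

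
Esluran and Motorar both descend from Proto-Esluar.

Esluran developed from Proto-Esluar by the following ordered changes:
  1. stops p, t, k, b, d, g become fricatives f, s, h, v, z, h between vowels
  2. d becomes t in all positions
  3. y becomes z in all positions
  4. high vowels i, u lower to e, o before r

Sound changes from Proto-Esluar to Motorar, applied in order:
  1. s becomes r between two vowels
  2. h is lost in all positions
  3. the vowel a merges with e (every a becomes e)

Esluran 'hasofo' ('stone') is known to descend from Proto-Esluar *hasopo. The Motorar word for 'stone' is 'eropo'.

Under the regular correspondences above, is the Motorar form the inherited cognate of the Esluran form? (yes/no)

Derive the expected Motorar reflex of *hasopo:
Motorar: *hasopo > haropo > aropo > eropo  (by rhotacism, h-loss, vowel merger)
Motorar 'eropo' matches the regular reflex exactly, so the pair is cognate.

yes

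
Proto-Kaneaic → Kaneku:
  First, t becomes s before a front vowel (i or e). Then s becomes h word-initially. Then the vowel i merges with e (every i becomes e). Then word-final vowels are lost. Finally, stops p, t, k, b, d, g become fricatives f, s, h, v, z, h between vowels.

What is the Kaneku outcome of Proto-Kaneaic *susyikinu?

husyehen

Kaneku: start from *susyikinu.
  rule 1: no change — susyikinu
  rule 2 (debuccalisation): susyikinu → husyikinu
  rule 3 (vowel merger): husyikinu → husyekenu
  rule 4 (apocope): husyekenu → husyeken
  rule 5 (intervocalic lenition): husyeken → husyehen
  ⇒ Kaneku husyehen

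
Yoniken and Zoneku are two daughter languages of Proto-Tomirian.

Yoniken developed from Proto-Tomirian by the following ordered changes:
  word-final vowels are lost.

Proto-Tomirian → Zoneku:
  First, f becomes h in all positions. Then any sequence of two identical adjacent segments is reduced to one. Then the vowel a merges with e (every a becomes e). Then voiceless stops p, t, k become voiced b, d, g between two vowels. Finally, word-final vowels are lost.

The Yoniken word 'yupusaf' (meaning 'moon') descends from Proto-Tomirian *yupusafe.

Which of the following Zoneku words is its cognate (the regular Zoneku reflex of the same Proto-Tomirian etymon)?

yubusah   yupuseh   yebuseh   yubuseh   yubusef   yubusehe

Zoneku: start from *yupusafe.
  rule 1 (unconditioned shift): yupusafe → yupusahe
  rule 2: no change — yupusahe
  rule 3 (vowel merger): yupusahe → yupusehe
  rule 4 (intervocalic voicing): yupusehe → yubusehe
  rule 5 (apocope): yubusehe → yubuseh
  ⇒ Zoneku yubuseh
Only 'yubuseh' matches the regular Zoneku development of *yupusafe.

yubuseh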